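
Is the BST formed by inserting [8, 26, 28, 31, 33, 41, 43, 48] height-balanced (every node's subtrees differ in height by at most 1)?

Tree (level-order array): [8, None, 26, None, 28, None, 31, None, 33, None, 41, None, 43, None, 48]
Definition: a tree is height-balanced if, at every node, |h(left) - h(right)| <= 1 (empty subtree has height -1).
Bottom-up per-node check:
  node 48: h_left=-1, h_right=-1, diff=0 [OK], height=0
  node 43: h_left=-1, h_right=0, diff=1 [OK], height=1
  node 41: h_left=-1, h_right=1, diff=2 [FAIL (|-1-1|=2 > 1)], height=2
  node 33: h_left=-1, h_right=2, diff=3 [FAIL (|-1-2|=3 > 1)], height=3
  node 31: h_left=-1, h_right=3, diff=4 [FAIL (|-1-3|=4 > 1)], height=4
  node 28: h_left=-1, h_right=4, diff=5 [FAIL (|-1-4|=5 > 1)], height=5
  node 26: h_left=-1, h_right=5, diff=6 [FAIL (|-1-5|=6 > 1)], height=6
  node 8: h_left=-1, h_right=6, diff=7 [FAIL (|-1-6|=7 > 1)], height=7
Node 41 violates the condition: |-1 - 1| = 2 > 1.
Result: Not balanced


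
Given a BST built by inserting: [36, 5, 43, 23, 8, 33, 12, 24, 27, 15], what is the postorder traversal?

Tree insertion order: [36, 5, 43, 23, 8, 33, 12, 24, 27, 15]
Tree (level-order array): [36, 5, 43, None, 23, None, None, 8, 33, None, 12, 24, None, None, 15, None, 27]
Postorder traversal: [15, 12, 8, 27, 24, 33, 23, 5, 43, 36]


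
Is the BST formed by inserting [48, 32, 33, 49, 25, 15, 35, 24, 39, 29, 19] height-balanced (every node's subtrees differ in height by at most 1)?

Tree (level-order array): [48, 32, 49, 25, 33, None, None, 15, 29, None, 35, None, 24, None, None, None, 39, 19]
Definition: a tree is height-balanced if, at every node, |h(left) - h(right)| <= 1 (empty subtree has height -1).
Bottom-up per-node check:
  node 19: h_left=-1, h_right=-1, diff=0 [OK], height=0
  node 24: h_left=0, h_right=-1, diff=1 [OK], height=1
  node 15: h_left=-1, h_right=1, diff=2 [FAIL (|-1-1|=2 > 1)], height=2
  node 29: h_left=-1, h_right=-1, diff=0 [OK], height=0
  node 25: h_left=2, h_right=0, diff=2 [FAIL (|2-0|=2 > 1)], height=3
  node 39: h_left=-1, h_right=-1, diff=0 [OK], height=0
  node 35: h_left=-1, h_right=0, diff=1 [OK], height=1
  node 33: h_left=-1, h_right=1, diff=2 [FAIL (|-1-1|=2 > 1)], height=2
  node 32: h_left=3, h_right=2, diff=1 [OK], height=4
  node 49: h_left=-1, h_right=-1, diff=0 [OK], height=0
  node 48: h_left=4, h_right=0, diff=4 [FAIL (|4-0|=4 > 1)], height=5
Node 15 violates the condition: |-1 - 1| = 2 > 1.
Result: Not balanced


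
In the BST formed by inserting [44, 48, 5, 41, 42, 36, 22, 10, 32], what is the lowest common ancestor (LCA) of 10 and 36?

Tree insertion order: [44, 48, 5, 41, 42, 36, 22, 10, 32]
Tree (level-order array): [44, 5, 48, None, 41, None, None, 36, 42, 22, None, None, None, 10, 32]
In a BST, the LCA of p=10, q=36 is the first node v on the
root-to-leaf path with p <= v <= q (go left if both < v, right if both > v).
Walk from root:
  at 44: both 10 and 36 < 44, go left
  at 5: both 10 and 36 > 5, go right
  at 41: both 10 and 36 < 41, go left
  at 36: 10 <= 36 <= 36, this is the LCA
LCA = 36


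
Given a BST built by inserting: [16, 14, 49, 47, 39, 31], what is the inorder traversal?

Tree insertion order: [16, 14, 49, 47, 39, 31]
Tree (level-order array): [16, 14, 49, None, None, 47, None, 39, None, 31]
Inorder traversal: [14, 16, 31, 39, 47, 49]


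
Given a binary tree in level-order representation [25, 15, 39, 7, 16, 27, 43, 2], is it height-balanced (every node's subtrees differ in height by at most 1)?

Tree (level-order array): [25, 15, 39, 7, 16, 27, 43, 2]
Definition: a tree is height-balanced if, at every node, |h(left) - h(right)| <= 1 (empty subtree has height -1).
Bottom-up per-node check:
  node 2: h_left=-1, h_right=-1, diff=0 [OK], height=0
  node 7: h_left=0, h_right=-1, diff=1 [OK], height=1
  node 16: h_left=-1, h_right=-1, diff=0 [OK], height=0
  node 15: h_left=1, h_right=0, diff=1 [OK], height=2
  node 27: h_left=-1, h_right=-1, diff=0 [OK], height=0
  node 43: h_left=-1, h_right=-1, diff=0 [OK], height=0
  node 39: h_left=0, h_right=0, diff=0 [OK], height=1
  node 25: h_left=2, h_right=1, diff=1 [OK], height=3
All nodes satisfy the balance condition.
Result: Balanced


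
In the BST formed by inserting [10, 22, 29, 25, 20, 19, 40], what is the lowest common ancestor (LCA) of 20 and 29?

Tree insertion order: [10, 22, 29, 25, 20, 19, 40]
Tree (level-order array): [10, None, 22, 20, 29, 19, None, 25, 40]
In a BST, the LCA of p=20, q=29 is the first node v on the
root-to-leaf path with p <= v <= q (go left if both < v, right if both > v).
Walk from root:
  at 10: both 20 and 29 > 10, go right
  at 22: 20 <= 22 <= 29, this is the LCA
LCA = 22


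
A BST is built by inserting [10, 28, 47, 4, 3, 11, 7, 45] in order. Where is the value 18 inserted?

Starting tree (level order): [10, 4, 28, 3, 7, 11, 47, None, None, None, None, None, None, 45]
Insertion path: 10 -> 28 -> 11
Result: insert 18 as right child of 11
Final tree (level order): [10, 4, 28, 3, 7, 11, 47, None, None, None, None, None, 18, 45]


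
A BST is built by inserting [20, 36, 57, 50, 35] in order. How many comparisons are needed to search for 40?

Search path for 40: 20 -> 36 -> 57 -> 50
Found: False
Comparisons: 4


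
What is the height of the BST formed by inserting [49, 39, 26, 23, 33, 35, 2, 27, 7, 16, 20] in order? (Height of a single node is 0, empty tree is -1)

Insertion order: [49, 39, 26, 23, 33, 35, 2, 27, 7, 16, 20]
Tree (level-order array): [49, 39, None, 26, None, 23, 33, 2, None, 27, 35, None, 7, None, None, None, None, None, 16, None, 20]
Compute height bottom-up (empty subtree = -1):
  height(20) = 1 + max(-1, -1) = 0
  height(16) = 1 + max(-1, 0) = 1
  height(7) = 1 + max(-1, 1) = 2
  height(2) = 1 + max(-1, 2) = 3
  height(23) = 1 + max(3, -1) = 4
  height(27) = 1 + max(-1, -1) = 0
  height(35) = 1 + max(-1, -1) = 0
  height(33) = 1 + max(0, 0) = 1
  height(26) = 1 + max(4, 1) = 5
  height(39) = 1 + max(5, -1) = 6
  height(49) = 1 + max(6, -1) = 7
Height = 7


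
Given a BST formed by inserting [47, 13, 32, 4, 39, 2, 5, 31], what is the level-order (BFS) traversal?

Tree insertion order: [47, 13, 32, 4, 39, 2, 5, 31]
Tree (level-order array): [47, 13, None, 4, 32, 2, 5, 31, 39]
BFS from the root, enqueuing left then right child of each popped node:
  queue [47] -> pop 47, enqueue [13], visited so far: [47]
  queue [13] -> pop 13, enqueue [4, 32], visited so far: [47, 13]
  queue [4, 32] -> pop 4, enqueue [2, 5], visited so far: [47, 13, 4]
  queue [32, 2, 5] -> pop 32, enqueue [31, 39], visited so far: [47, 13, 4, 32]
  queue [2, 5, 31, 39] -> pop 2, enqueue [none], visited so far: [47, 13, 4, 32, 2]
  queue [5, 31, 39] -> pop 5, enqueue [none], visited so far: [47, 13, 4, 32, 2, 5]
  queue [31, 39] -> pop 31, enqueue [none], visited so far: [47, 13, 4, 32, 2, 5, 31]
  queue [39] -> pop 39, enqueue [none], visited so far: [47, 13, 4, 32, 2, 5, 31, 39]
Result: [47, 13, 4, 32, 2, 5, 31, 39]


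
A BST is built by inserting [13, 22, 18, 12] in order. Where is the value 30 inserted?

Starting tree (level order): [13, 12, 22, None, None, 18]
Insertion path: 13 -> 22
Result: insert 30 as right child of 22
Final tree (level order): [13, 12, 22, None, None, 18, 30]


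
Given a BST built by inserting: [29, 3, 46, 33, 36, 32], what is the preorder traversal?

Tree insertion order: [29, 3, 46, 33, 36, 32]
Tree (level-order array): [29, 3, 46, None, None, 33, None, 32, 36]
Preorder traversal: [29, 3, 46, 33, 32, 36]


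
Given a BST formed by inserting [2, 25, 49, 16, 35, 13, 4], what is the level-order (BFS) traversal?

Tree insertion order: [2, 25, 49, 16, 35, 13, 4]
Tree (level-order array): [2, None, 25, 16, 49, 13, None, 35, None, 4]
BFS from the root, enqueuing left then right child of each popped node:
  queue [2] -> pop 2, enqueue [25], visited so far: [2]
  queue [25] -> pop 25, enqueue [16, 49], visited so far: [2, 25]
  queue [16, 49] -> pop 16, enqueue [13], visited so far: [2, 25, 16]
  queue [49, 13] -> pop 49, enqueue [35], visited so far: [2, 25, 16, 49]
  queue [13, 35] -> pop 13, enqueue [4], visited so far: [2, 25, 16, 49, 13]
  queue [35, 4] -> pop 35, enqueue [none], visited so far: [2, 25, 16, 49, 13, 35]
  queue [4] -> pop 4, enqueue [none], visited so far: [2, 25, 16, 49, 13, 35, 4]
Result: [2, 25, 16, 49, 13, 35, 4]


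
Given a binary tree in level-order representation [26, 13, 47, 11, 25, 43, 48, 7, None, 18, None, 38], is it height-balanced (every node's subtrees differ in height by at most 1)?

Tree (level-order array): [26, 13, 47, 11, 25, 43, 48, 7, None, 18, None, 38]
Definition: a tree is height-balanced if, at every node, |h(left) - h(right)| <= 1 (empty subtree has height -1).
Bottom-up per-node check:
  node 7: h_left=-1, h_right=-1, diff=0 [OK], height=0
  node 11: h_left=0, h_right=-1, diff=1 [OK], height=1
  node 18: h_left=-1, h_right=-1, diff=0 [OK], height=0
  node 25: h_left=0, h_right=-1, diff=1 [OK], height=1
  node 13: h_left=1, h_right=1, diff=0 [OK], height=2
  node 38: h_left=-1, h_right=-1, diff=0 [OK], height=0
  node 43: h_left=0, h_right=-1, diff=1 [OK], height=1
  node 48: h_left=-1, h_right=-1, diff=0 [OK], height=0
  node 47: h_left=1, h_right=0, diff=1 [OK], height=2
  node 26: h_left=2, h_right=2, diff=0 [OK], height=3
All nodes satisfy the balance condition.
Result: Balanced


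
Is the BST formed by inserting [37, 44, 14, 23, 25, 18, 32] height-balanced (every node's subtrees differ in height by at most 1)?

Tree (level-order array): [37, 14, 44, None, 23, None, None, 18, 25, None, None, None, 32]
Definition: a tree is height-balanced if, at every node, |h(left) - h(right)| <= 1 (empty subtree has height -1).
Bottom-up per-node check:
  node 18: h_left=-1, h_right=-1, diff=0 [OK], height=0
  node 32: h_left=-1, h_right=-1, diff=0 [OK], height=0
  node 25: h_left=-1, h_right=0, diff=1 [OK], height=1
  node 23: h_left=0, h_right=1, diff=1 [OK], height=2
  node 14: h_left=-1, h_right=2, diff=3 [FAIL (|-1-2|=3 > 1)], height=3
  node 44: h_left=-1, h_right=-1, diff=0 [OK], height=0
  node 37: h_left=3, h_right=0, diff=3 [FAIL (|3-0|=3 > 1)], height=4
Node 14 violates the condition: |-1 - 2| = 3 > 1.
Result: Not balanced


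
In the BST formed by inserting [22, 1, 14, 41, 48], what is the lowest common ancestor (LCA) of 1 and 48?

Tree insertion order: [22, 1, 14, 41, 48]
Tree (level-order array): [22, 1, 41, None, 14, None, 48]
In a BST, the LCA of p=1, q=48 is the first node v on the
root-to-leaf path with p <= v <= q (go left if both < v, right if both > v).
Walk from root:
  at 22: 1 <= 22 <= 48, this is the LCA
LCA = 22


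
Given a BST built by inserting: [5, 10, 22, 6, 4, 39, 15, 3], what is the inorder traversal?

Tree insertion order: [5, 10, 22, 6, 4, 39, 15, 3]
Tree (level-order array): [5, 4, 10, 3, None, 6, 22, None, None, None, None, 15, 39]
Inorder traversal: [3, 4, 5, 6, 10, 15, 22, 39]


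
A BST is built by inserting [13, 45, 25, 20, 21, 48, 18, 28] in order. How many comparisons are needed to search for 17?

Search path for 17: 13 -> 45 -> 25 -> 20 -> 18
Found: False
Comparisons: 5


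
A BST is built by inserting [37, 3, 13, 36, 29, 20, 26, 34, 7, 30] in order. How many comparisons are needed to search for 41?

Search path for 41: 37
Found: False
Comparisons: 1


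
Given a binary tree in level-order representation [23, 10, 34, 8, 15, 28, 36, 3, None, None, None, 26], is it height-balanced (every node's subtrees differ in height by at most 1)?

Tree (level-order array): [23, 10, 34, 8, 15, 28, 36, 3, None, None, None, 26]
Definition: a tree is height-balanced if, at every node, |h(left) - h(right)| <= 1 (empty subtree has height -1).
Bottom-up per-node check:
  node 3: h_left=-1, h_right=-1, diff=0 [OK], height=0
  node 8: h_left=0, h_right=-1, diff=1 [OK], height=1
  node 15: h_left=-1, h_right=-1, diff=0 [OK], height=0
  node 10: h_left=1, h_right=0, diff=1 [OK], height=2
  node 26: h_left=-1, h_right=-1, diff=0 [OK], height=0
  node 28: h_left=0, h_right=-1, diff=1 [OK], height=1
  node 36: h_left=-1, h_right=-1, diff=0 [OK], height=0
  node 34: h_left=1, h_right=0, diff=1 [OK], height=2
  node 23: h_left=2, h_right=2, diff=0 [OK], height=3
All nodes satisfy the balance condition.
Result: Balanced


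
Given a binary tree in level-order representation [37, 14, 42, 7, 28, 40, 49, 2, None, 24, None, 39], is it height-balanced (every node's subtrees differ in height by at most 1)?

Tree (level-order array): [37, 14, 42, 7, 28, 40, 49, 2, None, 24, None, 39]
Definition: a tree is height-balanced if, at every node, |h(left) - h(right)| <= 1 (empty subtree has height -1).
Bottom-up per-node check:
  node 2: h_left=-1, h_right=-1, diff=0 [OK], height=0
  node 7: h_left=0, h_right=-1, diff=1 [OK], height=1
  node 24: h_left=-1, h_right=-1, diff=0 [OK], height=0
  node 28: h_left=0, h_right=-1, diff=1 [OK], height=1
  node 14: h_left=1, h_right=1, diff=0 [OK], height=2
  node 39: h_left=-1, h_right=-1, diff=0 [OK], height=0
  node 40: h_left=0, h_right=-1, diff=1 [OK], height=1
  node 49: h_left=-1, h_right=-1, diff=0 [OK], height=0
  node 42: h_left=1, h_right=0, diff=1 [OK], height=2
  node 37: h_left=2, h_right=2, diff=0 [OK], height=3
All nodes satisfy the balance condition.
Result: Balanced


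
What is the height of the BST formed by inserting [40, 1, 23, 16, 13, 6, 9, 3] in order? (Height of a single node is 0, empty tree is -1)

Insertion order: [40, 1, 23, 16, 13, 6, 9, 3]
Tree (level-order array): [40, 1, None, None, 23, 16, None, 13, None, 6, None, 3, 9]
Compute height bottom-up (empty subtree = -1):
  height(3) = 1 + max(-1, -1) = 0
  height(9) = 1 + max(-1, -1) = 0
  height(6) = 1 + max(0, 0) = 1
  height(13) = 1 + max(1, -1) = 2
  height(16) = 1 + max(2, -1) = 3
  height(23) = 1 + max(3, -1) = 4
  height(1) = 1 + max(-1, 4) = 5
  height(40) = 1 + max(5, -1) = 6
Height = 6


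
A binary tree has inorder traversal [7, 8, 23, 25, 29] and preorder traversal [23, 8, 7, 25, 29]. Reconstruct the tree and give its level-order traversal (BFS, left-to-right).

Inorder:  [7, 8, 23, 25, 29]
Preorder: [23, 8, 7, 25, 29]
Algorithm: preorder visits root first, so consume preorder in order;
for each root, split the current inorder slice at that value into
left-subtree inorder and right-subtree inorder, then recurse.
Recursive splits:
  root=23; inorder splits into left=[7, 8], right=[25, 29]
  root=8; inorder splits into left=[7], right=[]
  root=7; inorder splits into left=[], right=[]
  root=25; inorder splits into left=[], right=[29]
  root=29; inorder splits into left=[], right=[]
Reconstructed level-order: [23, 8, 25, 7, 29]


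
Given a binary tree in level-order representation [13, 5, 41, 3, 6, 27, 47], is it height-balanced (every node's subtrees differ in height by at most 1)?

Tree (level-order array): [13, 5, 41, 3, 6, 27, 47]
Definition: a tree is height-balanced if, at every node, |h(left) - h(right)| <= 1 (empty subtree has height -1).
Bottom-up per-node check:
  node 3: h_left=-1, h_right=-1, diff=0 [OK], height=0
  node 6: h_left=-1, h_right=-1, diff=0 [OK], height=0
  node 5: h_left=0, h_right=0, diff=0 [OK], height=1
  node 27: h_left=-1, h_right=-1, diff=0 [OK], height=0
  node 47: h_left=-1, h_right=-1, diff=0 [OK], height=0
  node 41: h_left=0, h_right=0, diff=0 [OK], height=1
  node 13: h_left=1, h_right=1, diff=0 [OK], height=2
All nodes satisfy the balance condition.
Result: Balanced


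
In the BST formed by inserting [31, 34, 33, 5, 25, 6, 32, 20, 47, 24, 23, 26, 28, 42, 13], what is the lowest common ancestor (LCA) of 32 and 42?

Tree insertion order: [31, 34, 33, 5, 25, 6, 32, 20, 47, 24, 23, 26, 28, 42, 13]
Tree (level-order array): [31, 5, 34, None, 25, 33, 47, 6, 26, 32, None, 42, None, None, 20, None, 28, None, None, None, None, 13, 24, None, None, None, None, 23]
In a BST, the LCA of p=32, q=42 is the first node v on the
root-to-leaf path with p <= v <= q (go left if both < v, right if both > v).
Walk from root:
  at 31: both 32 and 42 > 31, go right
  at 34: 32 <= 34 <= 42, this is the LCA
LCA = 34


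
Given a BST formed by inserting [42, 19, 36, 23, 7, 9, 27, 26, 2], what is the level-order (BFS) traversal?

Tree insertion order: [42, 19, 36, 23, 7, 9, 27, 26, 2]
Tree (level-order array): [42, 19, None, 7, 36, 2, 9, 23, None, None, None, None, None, None, 27, 26]
BFS from the root, enqueuing left then right child of each popped node:
  queue [42] -> pop 42, enqueue [19], visited so far: [42]
  queue [19] -> pop 19, enqueue [7, 36], visited so far: [42, 19]
  queue [7, 36] -> pop 7, enqueue [2, 9], visited so far: [42, 19, 7]
  queue [36, 2, 9] -> pop 36, enqueue [23], visited so far: [42, 19, 7, 36]
  queue [2, 9, 23] -> pop 2, enqueue [none], visited so far: [42, 19, 7, 36, 2]
  queue [9, 23] -> pop 9, enqueue [none], visited so far: [42, 19, 7, 36, 2, 9]
  queue [23] -> pop 23, enqueue [27], visited so far: [42, 19, 7, 36, 2, 9, 23]
  queue [27] -> pop 27, enqueue [26], visited so far: [42, 19, 7, 36, 2, 9, 23, 27]
  queue [26] -> pop 26, enqueue [none], visited so far: [42, 19, 7, 36, 2, 9, 23, 27, 26]
Result: [42, 19, 7, 36, 2, 9, 23, 27, 26]


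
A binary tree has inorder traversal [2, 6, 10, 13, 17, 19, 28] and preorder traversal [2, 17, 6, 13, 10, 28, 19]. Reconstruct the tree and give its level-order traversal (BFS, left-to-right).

Inorder:  [2, 6, 10, 13, 17, 19, 28]
Preorder: [2, 17, 6, 13, 10, 28, 19]
Algorithm: preorder visits root first, so consume preorder in order;
for each root, split the current inorder slice at that value into
left-subtree inorder and right-subtree inorder, then recurse.
Recursive splits:
  root=2; inorder splits into left=[], right=[6, 10, 13, 17, 19, 28]
  root=17; inorder splits into left=[6, 10, 13], right=[19, 28]
  root=6; inorder splits into left=[], right=[10, 13]
  root=13; inorder splits into left=[10], right=[]
  root=10; inorder splits into left=[], right=[]
  root=28; inorder splits into left=[19], right=[]
  root=19; inorder splits into left=[], right=[]
Reconstructed level-order: [2, 17, 6, 28, 13, 19, 10]


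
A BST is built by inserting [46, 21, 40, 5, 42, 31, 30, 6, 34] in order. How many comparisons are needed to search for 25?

Search path for 25: 46 -> 21 -> 40 -> 31 -> 30
Found: False
Comparisons: 5


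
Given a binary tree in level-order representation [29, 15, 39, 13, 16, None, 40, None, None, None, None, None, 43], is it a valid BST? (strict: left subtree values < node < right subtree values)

Level-order array: [29, 15, 39, 13, 16, None, 40, None, None, None, None, None, 43]
Validate using subtree bounds (lo, hi): at each node, require lo < value < hi,
then recurse left with hi=value and right with lo=value.
Preorder trace (stopping at first violation):
  at node 29 with bounds (-inf, +inf): OK
  at node 15 with bounds (-inf, 29): OK
  at node 13 with bounds (-inf, 15): OK
  at node 16 with bounds (15, 29): OK
  at node 39 with bounds (29, +inf): OK
  at node 40 with bounds (39, +inf): OK
  at node 43 with bounds (40, +inf): OK
No violation found at any node.
Result: Valid BST


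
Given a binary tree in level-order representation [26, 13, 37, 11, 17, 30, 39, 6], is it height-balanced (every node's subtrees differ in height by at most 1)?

Tree (level-order array): [26, 13, 37, 11, 17, 30, 39, 6]
Definition: a tree is height-balanced if, at every node, |h(left) - h(right)| <= 1 (empty subtree has height -1).
Bottom-up per-node check:
  node 6: h_left=-1, h_right=-1, diff=0 [OK], height=0
  node 11: h_left=0, h_right=-1, diff=1 [OK], height=1
  node 17: h_left=-1, h_right=-1, diff=0 [OK], height=0
  node 13: h_left=1, h_right=0, diff=1 [OK], height=2
  node 30: h_left=-1, h_right=-1, diff=0 [OK], height=0
  node 39: h_left=-1, h_right=-1, diff=0 [OK], height=0
  node 37: h_left=0, h_right=0, diff=0 [OK], height=1
  node 26: h_left=2, h_right=1, diff=1 [OK], height=3
All nodes satisfy the balance condition.
Result: Balanced


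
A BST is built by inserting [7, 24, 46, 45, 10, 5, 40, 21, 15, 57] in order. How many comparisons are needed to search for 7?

Search path for 7: 7
Found: True
Comparisons: 1


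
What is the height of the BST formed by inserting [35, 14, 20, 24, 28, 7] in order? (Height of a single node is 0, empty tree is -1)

Insertion order: [35, 14, 20, 24, 28, 7]
Tree (level-order array): [35, 14, None, 7, 20, None, None, None, 24, None, 28]
Compute height bottom-up (empty subtree = -1):
  height(7) = 1 + max(-1, -1) = 0
  height(28) = 1 + max(-1, -1) = 0
  height(24) = 1 + max(-1, 0) = 1
  height(20) = 1 + max(-1, 1) = 2
  height(14) = 1 + max(0, 2) = 3
  height(35) = 1 + max(3, -1) = 4
Height = 4


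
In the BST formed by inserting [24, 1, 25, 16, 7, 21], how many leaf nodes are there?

Tree built from: [24, 1, 25, 16, 7, 21]
Tree (level-order array): [24, 1, 25, None, 16, None, None, 7, 21]
Rule: A leaf has 0 children.
Per-node child counts:
  node 24: 2 child(ren)
  node 1: 1 child(ren)
  node 16: 2 child(ren)
  node 7: 0 child(ren)
  node 21: 0 child(ren)
  node 25: 0 child(ren)
Matching nodes: [7, 21, 25]
Count of leaf nodes: 3


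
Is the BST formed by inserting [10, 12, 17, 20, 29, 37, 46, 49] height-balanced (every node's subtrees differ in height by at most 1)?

Tree (level-order array): [10, None, 12, None, 17, None, 20, None, 29, None, 37, None, 46, None, 49]
Definition: a tree is height-balanced if, at every node, |h(left) - h(right)| <= 1 (empty subtree has height -1).
Bottom-up per-node check:
  node 49: h_left=-1, h_right=-1, diff=0 [OK], height=0
  node 46: h_left=-1, h_right=0, diff=1 [OK], height=1
  node 37: h_left=-1, h_right=1, diff=2 [FAIL (|-1-1|=2 > 1)], height=2
  node 29: h_left=-1, h_right=2, diff=3 [FAIL (|-1-2|=3 > 1)], height=3
  node 20: h_left=-1, h_right=3, diff=4 [FAIL (|-1-3|=4 > 1)], height=4
  node 17: h_left=-1, h_right=4, diff=5 [FAIL (|-1-4|=5 > 1)], height=5
  node 12: h_left=-1, h_right=5, diff=6 [FAIL (|-1-5|=6 > 1)], height=6
  node 10: h_left=-1, h_right=6, diff=7 [FAIL (|-1-6|=7 > 1)], height=7
Node 37 violates the condition: |-1 - 1| = 2 > 1.
Result: Not balanced


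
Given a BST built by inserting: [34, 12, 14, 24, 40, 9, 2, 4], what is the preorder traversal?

Tree insertion order: [34, 12, 14, 24, 40, 9, 2, 4]
Tree (level-order array): [34, 12, 40, 9, 14, None, None, 2, None, None, 24, None, 4]
Preorder traversal: [34, 12, 9, 2, 4, 14, 24, 40]


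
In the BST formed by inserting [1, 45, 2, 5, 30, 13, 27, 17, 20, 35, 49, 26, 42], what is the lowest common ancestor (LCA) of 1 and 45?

Tree insertion order: [1, 45, 2, 5, 30, 13, 27, 17, 20, 35, 49, 26, 42]
Tree (level-order array): [1, None, 45, 2, 49, None, 5, None, None, None, 30, 13, 35, None, 27, None, 42, 17, None, None, None, None, 20, None, 26]
In a BST, the LCA of p=1, q=45 is the first node v on the
root-to-leaf path with p <= v <= q (go left if both < v, right if both > v).
Walk from root:
  at 1: 1 <= 1 <= 45, this is the LCA
LCA = 1


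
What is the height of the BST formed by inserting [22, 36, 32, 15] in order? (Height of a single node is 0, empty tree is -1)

Insertion order: [22, 36, 32, 15]
Tree (level-order array): [22, 15, 36, None, None, 32]
Compute height bottom-up (empty subtree = -1):
  height(15) = 1 + max(-1, -1) = 0
  height(32) = 1 + max(-1, -1) = 0
  height(36) = 1 + max(0, -1) = 1
  height(22) = 1 + max(0, 1) = 2
Height = 2


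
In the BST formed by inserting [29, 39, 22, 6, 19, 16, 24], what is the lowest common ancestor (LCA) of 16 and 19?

Tree insertion order: [29, 39, 22, 6, 19, 16, 24]
Tree (level-order array): [29, 22, 39, 6, 24, None, None, None, 19, None, None, 16]
In a BST, the LCA of p=16, q=19 is the first node v on the
root-to-leaf path with p <= v <= q (go left if both < v, right if both > v).
Walk from root:
  at 29: both 16 and 19 < 29, go left
  at 22: both 16 and 19 < 22, go left
  at 6: both 16 and 19 > 6, go right
  at 19: 16 <= 19 <= 19, this is the LCA
LCA = 19


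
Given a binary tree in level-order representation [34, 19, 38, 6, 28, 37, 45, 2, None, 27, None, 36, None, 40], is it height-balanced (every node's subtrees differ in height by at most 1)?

Tree (level-order array): [34, 19, 38, 6, 28, 37, 45, 2, None, 27, None, 36, None, 40]
Definition: a tree is height-balanced if, at every node, |h(left) - h(right)| <= 1 (empty subtree has height -1).
Bottom-up per-node check:
  node 2: h_left=-1, h_right=-1, diff=0 [OK], height=0
  node 6: h_left=0, h_right=-1, diff=1 [OK], height=1
  node 27: h_left=-1, h_right=-1, diff=0 [OK], height=0
  node 28: h_left=0, h_right=-1, diff=1 [OK], height=1
  node 19: h_left=1, h_right=1, diff=0 [OK], height=2
  node 36: h_left=-1, h_right=-1, diff=0 [OK], height=0
  node 37: h_left=0, h_right=-1, diff=1 [OK], height=1
  node 40: h_left=-1, h_right=-1, diff=0 [OK], height=0
  node 45: h_left=0, h_right=-1, diff=1 [OK], height=1
  node 38: h_left=1, h_right=1, diff=0 [OK], height=2
  node 34: h_left=2, h_right=2, diff=0 [OK], height=3
All nodes satisfy the balance condition.
Result: Balanced


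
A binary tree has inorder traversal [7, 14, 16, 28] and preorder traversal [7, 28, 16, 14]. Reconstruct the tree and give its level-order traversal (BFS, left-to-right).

Inorder:  [7, 14, 16, 28]
Preorder: [7, 28, 16, 14]
Algorithm: preorder visits root first, so consume preorder in order;
for each root, split the current inorder slice at that value into
left-subtree inorder and right-subtree inorder, then recurse.
Recursive splits:
  root=7; inorder splits into left=[], right=[14, 16, 28]
  root=28; inorder splits into left=[14, 16], right=[]
  root=16; inorder splits into left=[14], right=[]
  root=14; inorder splits into left=[], right=[]
Reconstructed level-order: [7, 28, 16, 14]


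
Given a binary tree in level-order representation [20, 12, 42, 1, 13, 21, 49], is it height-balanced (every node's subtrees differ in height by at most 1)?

Tree (level-order array): [20, 12, 42, 1, 13, 21, 49]
Definition: a tree is height-balanced if, at every node, |h(left) - h(right)| <= 1 (empty subtree has height -1).
Bottom-up per-node check:
  node 1: h_left=-1, h_right=-1, diff=0 [OK], height=0
  node 13: h_left=-1, h_right=-1, diff=0 [OK], height=0
  node 12: h_left=0, h_right=0, diff=0 [OK], height=1
  node 21: h_left=-1, h_right=-1, diff=0 [OK], height=0
  node 49: h_left=-1, h_right=-1, diff=0 [OK], height=0
  node 42: h_left=0, h_right=0, diff=0 [OK], height=1
  node 20: h_left=1, h_right=1, diff=0 [OK], height=2
All nodes satisfy the balance condition.
Result: Balanced


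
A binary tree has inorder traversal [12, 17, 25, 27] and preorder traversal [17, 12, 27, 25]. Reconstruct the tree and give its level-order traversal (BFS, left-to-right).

Inorder:  [12, 17, 25, 27]
Preorder: [17, 12, 27, 25]
Algorithm: preorder visits root first, so consume preorder in order;
for each root, split the current inorder slice at that value into
left-subtree inorder and right-subtree inorder, then recurse.
Recursive splits:
  root=17; inorder splits into left=[12], right=[25, 27]
  root=12; inorder splits into left=[], right=[]
  root=27; inorder splits into left=[25], right=[]
  root=25; inorder splits into left=[], right=[]
Reconstructed level-order: [17, 12, 27, 25]


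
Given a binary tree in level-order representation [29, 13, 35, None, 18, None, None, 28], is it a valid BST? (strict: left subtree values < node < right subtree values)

Level-order array: [29, 13, 35, None, 18, None, None, 28]
Validate using subtree bounds (lo, hi): at each node, require lo < value < hi,
then recurse left with hi=value and right with lo=value.
Preorder trace (stopping at first violation):
  at node 29 with bounds (-inf, +inf): OK
  at node 13 with bounds (-inf, 29): OK
  at node 18 with bounds (13, 29): OK
  at node 28 with bounds (13, 18): VIOLATION
Node 28 violates its bound: not (13 < 28 < 18).
Result: Not a valid BST


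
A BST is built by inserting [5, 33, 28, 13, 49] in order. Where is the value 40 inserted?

Starting tree (level order): [5, None, 33, 28, 49, 13]
Insertion path: 5 -> 33 -> 49
Result: insert 40 as left child of 49
Final tree (level order): [5, None, 33, 28, 49, 13, None, 40]


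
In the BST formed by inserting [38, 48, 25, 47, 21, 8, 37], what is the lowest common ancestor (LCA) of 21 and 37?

Tree insertion order: [38, 48, 25, 47, 21, 8, 37]
Tree (level-order array): [38, 25, 48, 21, 37, 47, None, 8]
In a BST, the LCA of p=21, q=37 is the first node v on the
root-to-leaf path with p <= v <= q (go left if both < v, right if both > v).
Walk from root:
  at 38: both 21 and 37 < 38, go left
  at 25: 21 <= 25 <= 37, this is the LCA
LCA = 25


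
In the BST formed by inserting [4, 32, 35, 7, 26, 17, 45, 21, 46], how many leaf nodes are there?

Tree built from: [4, 32, 35, 7, 26, 17, 45, 21, 46]
Tree (level-order array): [4, None, 32, 7, 35, None, 26, None, 45, 17, None, None, 46, None, 21]
Rule: A leaf has 0 children.
Per-node child counts:
  node 4: 1 child(ren)
  node 32: 2 child(ren)
  node 7: 1 child(ren)
  node 26: 1 child(ren)
  node 17: 1 child(ren)
  node 21: 0 child(ren)
  node 35: 1 child(ren)
  node 45: 1 child(ren)
  node 46: 0 child(ren)
Matching nodes: [21, 46]
Count of leaf nodes: 2


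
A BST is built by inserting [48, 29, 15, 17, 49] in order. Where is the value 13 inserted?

Starting tree (level order): [48, 29, 49, 15, None, None, None, None, 17]
Insertion path: 48 -> 29 -> 15
Result: insert 13 as left child of 15
Final tree (level order): [48, 29, 49, 15, None, None, None, 13, 17]


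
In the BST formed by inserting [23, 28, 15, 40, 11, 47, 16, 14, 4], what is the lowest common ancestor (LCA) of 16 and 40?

Tree insertion order: [23, 28, 15, 40, 11, 47, 16, 14, 4]
Tree (level-order array): [23, 15, 28, 11, 16, None, 40, 4, 14, None, None, None, 47]
In a BST, the LCA of p=16, q=40 is the first node v on the
root-to-leaf path with p <= v <= q (go left if both < v, right if both > v).
Walk from root:
  at 23: 16 <= 23 <= 40, this is the LCA
LCA = 23


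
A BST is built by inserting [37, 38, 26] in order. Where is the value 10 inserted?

Starting tree (level order): [37, 26, 38]
Insertion path: 37 -> 26
Result: insert 10 as left child of 26
Final tree (level order): [37, 26, 38, 10]


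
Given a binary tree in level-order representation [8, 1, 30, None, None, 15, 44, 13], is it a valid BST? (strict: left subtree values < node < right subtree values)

Level-order array: [8, 1, 30, None, None, 15, 44, 13]
Validate using subtree bounds (lo, hi): at each node, require lo < value < hi,
then recurse left with hi=value and right with lo=value.
Preorder trace (stopping at first violation):
  at node 8 with bounds (-inf, +inf): OK
  at node 1 with bounds (-inf, 8): OK
  at node 30 with bounds (8, +inf): OK
  at node 15 with bounds (8, 30): OK
  at node 13 with bounds (8, 15): OK
  at node 44 with bounds (30, +inf): OK
No violation found at any node.
Result: Valid BST


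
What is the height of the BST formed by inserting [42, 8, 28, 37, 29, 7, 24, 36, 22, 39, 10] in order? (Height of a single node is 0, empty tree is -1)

Insertion order: [42, 8, 28, 37, 29, 7, 24, 36, 22, 39, 10]
Tree (level-order array): [42, 8, None, 7, 28, None, None, 24, 37, 22, None, 29, 39, 10, None, None, 36]
Compute height bottom-up (empty subtree = -1):
  height(7) = 1 + max(-1, -1) = 0
  height(10) = 1 + max(-1, -1) = 0
  height(22) = 1 + max(0, -1) = 1
  height(24) = 1 + max(1, -1) = 2
  height(36) = 1 + max(-1, -1) = 0
  height(29) = 1 + max(-1, 0) = 1
  height(39) = 1 + max(-1, -1) = 0
  height(37) = 1 + max(1, 0) = 2
  height(28) = 1 + max(2, 2) = 3
  height(8) = 1 + max(0, 3) = 4
  height(42) = 1 + max(4, -1) = 5
Height = 5


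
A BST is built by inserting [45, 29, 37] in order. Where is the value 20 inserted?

Starting tree (level order): [45, 29, None, None, 37]
Insertion path: 45 -> 29
Result: insert 20 as left child of 29
Final tree (level order): [45, 29, None, 20, 37]


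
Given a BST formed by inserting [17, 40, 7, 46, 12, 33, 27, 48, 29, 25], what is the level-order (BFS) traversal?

Tree insertion order: [17, 40, 7, 46, 12, 33, 27, 48, 29, 25]
Tree (level-order array): [17, 7, 40, None, 12, 33, 46, None, None, 27, None, None, 48, 25, 29]
BFS from the root, enqueuing left then right child of each popped node:
  queue [17] -> pop 17, enqueue [7, 40], visited so far: [17]
  queue [7, 40] -> pop 7, enqueue [12], visited so far: [17, 7]
  queue [40, 12] -> pop 40, enqueue [33, 46], visited so far: [17, 7, 40]
  queue [12, 33, 46] -> pop 12, enqueue [none], visited so far: [17, 7, 40, 12]
  queue [33, 46] -> pop 33, enqueue [27], visited so far: [17, 7, 40, 12, 33]
  queue [46, 27] -> pop 46, enqueue [48], visited so far: [17, 7, 40, 12, 33, 46]
  queue [27, 48] -> pop 27, enqueue [25, 29], visited so far: [17, 7, 40, 12, 33, 46, 27]
  queue [48, 25, 29] -> pop 48, enqueue [none], visited so far: [17, 7, 40, 12, 33, 46, 27, 48]
  queue [25, 29] -> pop 25, enqueue [none], visited so far: [17, 7, 40, 12, 33, 46, 27, 48, 25]
  queue [29] -> pop 29, enqueue [none], visited so far: [17, 7, 40, 12, 33, 46, 27, 48, 25, 29]
Result: [17, 7, 40, 12, 33, 46, 27, 48, 25, 29]


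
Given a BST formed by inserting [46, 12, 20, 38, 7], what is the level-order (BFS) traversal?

Tree insertion order: [46, 12, 20, 38, 7]
Tree (level-order array): [46, 12, None, 7, 20, None, None, None, 38]
BFS from the root, enqueuing left then right child of each popped node:
  queue [46] -> pop 46, enqueue [12], visited so far: [46]
  queue [12] -> pop 12, enqueue [7, 20], visited so far: [46, 12]
  queue [7, 20] -> pop 7, enqueue [none], visited so far: [46, 12, 7]
  queue [20] -> pop 20, enqueue [38], visited so far: [46, 12, 7, 20]
  queue [38] -> pop 38, enqueue [none], visited so far: [46, 12, 7, 20, 38]
Result: [46, 12, 7, 20, 38]


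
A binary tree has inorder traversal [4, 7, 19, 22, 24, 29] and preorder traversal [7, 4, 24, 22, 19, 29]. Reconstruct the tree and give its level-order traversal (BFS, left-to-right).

Inorder:  [4, 7, 19, 22, 24, 29]
Preorder: [7, 4, 24, 22, 19, 29]
Algorithm: preorder visits root first, so consume preorder in order;
for each root, split the current inorder slice at that value into
left-subtree inorder and right-subtree inorder, then recurse.
Recursive splits:
  root=7; inorder splits into left=[4], right=[19, 22, 24, 29]
  root=4; inorder splits into left=[], right=[]
  root=24; inorder splits into left=[19, 22], right=[29]
  root=22; inorder splits into left=[19], right=[]
  root=19; inorder splits into left=[], right=[]
  root=29; inorder splits into left=[], right=[]
Reconstructed level-order: [7, 4, 24, 22, 29, 19]


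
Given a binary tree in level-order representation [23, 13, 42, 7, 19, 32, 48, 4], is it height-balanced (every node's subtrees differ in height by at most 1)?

Tree (level-order array): [23, 13, 42, 7, 19, 32, 48, 4]
Definition: a tree is height-balanced if, at every node, |h(left) - h(right)| <= 1 (empty subtree has height -1).
Bottom-up per-node check:
  node 4: h_left=-1, h_right=-1, diff=0 [OK], height=0
  node 7: h_left=0, h_right=-1, diff=1 [OK], height=1
  node 19: h_left=-1, h_right=-1, diff=0 [OK], height=0
  node 13: h_left=1, h_right=0, diff=1 [OK], height=2
  node 32: h_left=-1, h_right=-1, diff=0 [OK], height=0
  node 48: h_left=-1, h_right=-1, diff=0 [OK], height=0
  node 42: h_left=0, h_right=0, diff=0 [OK], height=1
  node 23: h_left=2, h_right=1, diff=1 [OK], height=3
All nodes satisfy the balance condition.
Result: Balanced


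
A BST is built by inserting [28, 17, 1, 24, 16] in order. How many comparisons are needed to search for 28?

Search path for 28: 28
Found: True
Comparisons: 1


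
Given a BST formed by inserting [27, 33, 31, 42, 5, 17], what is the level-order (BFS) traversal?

Tree insertion order: [27, 33, 31, 42, 5, 17]
Tree (level-order array): [27, 5, 33, None, 17, 31, 42]
BFS from the root, enqueuing left then right child of each popped node:
  queue [27] -> pop 27, enqueue [5, 33], visited so far: [27]
  queue [5, 33] -> pop 5, enqueue [17], visited so far: [27, 5]
  queue [33, 17] -> pop 33, enqueue [31, 42], visited so far: [27, 5, 33]
  queue [17, 31, 42] -> pop 17, enqueue [none], visited so far: [27, 5, 33, 17]
  queue [31, 42] -> pop 31, enqueue [none], visited so far: [27, 5, 33, 17, 31]
  queue [42] -> pop 42, enqueue [none], visited so far: [27, 5, 33, 17, 31, 42]
Result: [27, 5, 33, 17, 31, 42]


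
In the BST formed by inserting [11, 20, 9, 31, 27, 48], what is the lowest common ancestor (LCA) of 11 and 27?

Tree insertion order: [11, 20, 9, 31, 27, 48]
Tree (level-order array): [11, 9, 20, None, None, None, 31, 27, 48]
In a BST, the LCA of p=11, q=27 is the first node v on the
root-to-leaf path with p <= v <= q (go left if both < v, right if both > v).
Walk from root:
  at 11: 11 <= 11 <= 27, this is the LCA
LCA = 11


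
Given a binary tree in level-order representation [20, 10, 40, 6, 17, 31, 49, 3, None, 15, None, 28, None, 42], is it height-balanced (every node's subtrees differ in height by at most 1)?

Tree (level-order array): [20, 10, 40, 6, 17, 31, 49, 3, None, 15, None, 28, None, 42]
Definition: a tree is height-balanced if, at every node, |h(left) - h(right)| <= 1 (empty subtree has height -1).
Bottom-up per-node check:
  node 3: h_left=-1, h_right=-1, diff=0 [OK], height=0
  node 6: h_left=0, h_right=-1, diff=1 [OK], height=1
  node 15: h_left=-1, h_right=-1, diff=0 [OK], height=0
  node 17: h_left=0, h_right=-1, diff=1 [OK], height=1
  node 10: h_left=1, h_right=1, diff=0 [OK], height=2
  node 28: h_left=-1, h_right=-1, diff=0 [OK], height=0
  node 31: h_left=0, h_right=-1, diff=1 [OK], height=1
  node 42: h_left=-1, h_right=-1, diff=0 [OK], height=0
  node 49: h_left=0, h_right=-1, diff=1 [OK], height=1
  node 40: h_left=1, h_right=1, diff=0 [OK], height=2
  node 20: h_left=2, h_right=2, diff=0 [OK], height=3
All nodes satisfy the balance condition.
Result: Balanced


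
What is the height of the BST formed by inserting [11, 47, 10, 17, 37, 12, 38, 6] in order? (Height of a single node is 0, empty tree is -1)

Insertion order: [11, 47, 10, 17, 37, 12, 38, 6]
Tree (level-order array): [11, 10, 47, 6, None, 17, None, None, None, 12, 37, None, None, None, 38]
Compute height bottom-up (empty subtree = -1):
  height(6) = 1 + max(-1, -1) = 0
  height(10) = 1 + max(0, -1) = 1
  height(12) = 1 + max(-1, -1) = 0
  height(38) = 1 + max(-1, -1) = 0
  height(37) = 1 + max(-1, 0) = 1
  height(17) = 1 + max(0, 1) = 2
  height(47) = 1 + max(2, -1) = 3
  height(11) = 1 + max(1, 3) = 4
Height = 4


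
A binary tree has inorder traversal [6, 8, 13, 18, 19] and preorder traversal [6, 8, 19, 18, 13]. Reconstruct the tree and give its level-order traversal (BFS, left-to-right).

Inorder:  [6, 8, 13, 18, 19]
Preorder: [6, 8, 19, 18, 13]
Algorithm: preorder visits root first, so consume preorder in order;
for each root, split the current inorder slice at that value into
left-subtree inorder and right-subtree inorder, then recurse.
Recursive splits:
  root=6; inorder splits into left=[], right=[8, 13, 18, 19]
  root=8; inorder splits into left=[], right=[13, 18, 19]
  root=19; inorder splits into left=[13, 18], right=[]
  root=18; inorder splits into left=[13], right=[]
  root=13; inorder splits into left=[], right=[]
Reconstructed level-order: [6, 8, 19, 18, 13]


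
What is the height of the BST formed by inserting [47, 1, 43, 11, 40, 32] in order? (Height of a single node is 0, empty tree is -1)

Insertion order: [47, 1, 43, 11, 40, 32]
Tree (level-order array): [47, 1, None, None, 43, 11, None, None, 40, 32]
Compute height bottom-up (empty subtree = -1):
  height(32) = 1 + max(-1, -1) = 0
  height(40) = 1 + max(0, -1) = 1
  height(11) = 1 + max(-1, 1) = 2
  height(43) = 1 + max(2, -1) = 3
  height(1) = 1 + max(-1, 3) = 4
  height(47) = 1 + max(4, -1) = 5
Height = 5


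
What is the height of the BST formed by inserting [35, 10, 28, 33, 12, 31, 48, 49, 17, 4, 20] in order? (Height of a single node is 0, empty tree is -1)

Insertion order: [35, 10, 28, 33, 12, 31, 48, 49, 17, 4, 20]
Tree (level-order array): [35, 10, 48, 4, 28, None, 49, None, None, 12, 33, None, None, None, 17, 31, None, None, 20]
Compute height bottom-up (empty subtree = -1):
  height(4) = 1 + max(-1, -1) = 0
  height(20) = 1 + max(-1, -1) = 0
  height(17) = 1 + max(-1, 0) = 1
  height(12) = 1 + max(-1, 1) = 2
  height(31) = 1 + max(-1, -1) = 0
  height(33) = 1 + max(0, -1) = 1
  height(28) = 1 + max(2, 1) = 3
  height(10) = 1 + max(0, 3) = 4
  height(49) = 1 + max(-1, -1) = 0
  height(48) = 1 + max(-1, 0) = 1
  height(35) = 1 + max(4, 1) = 5
Height = 5
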